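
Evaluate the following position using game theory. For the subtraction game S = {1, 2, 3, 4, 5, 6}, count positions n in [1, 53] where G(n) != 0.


Subtraction set S = {1, 2, 3, 4, 5, 6}, so G(n) = n mod 7.
G(n) = 0 when n is a multiple of 7.
Multiples of 7 in [1, 53]: 7
N-positions (nonzero Grundy) = 53 - 7 = 46

46


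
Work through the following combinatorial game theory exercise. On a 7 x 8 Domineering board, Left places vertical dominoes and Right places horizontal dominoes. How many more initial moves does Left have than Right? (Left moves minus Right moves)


Board is 7 x 8 (rows x cols).
Left (vertical) placements: (rows-1) * cols = 6 * 8 = 48
Right (horizontal) placements: rows * (cols-1) = 7 * 7 = 49
Advantage = Left - Right = 48 - 49 = -1

-1


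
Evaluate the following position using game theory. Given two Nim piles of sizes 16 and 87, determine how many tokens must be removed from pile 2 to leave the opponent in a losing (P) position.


Piles: 16 and 87
Current XOR: 16 XOR 87 = 71 (non-zero, so this is an N-position).
To make the XOR zero, we need to find a move that balances the piles.
For pile 2 (size 87): target = 87 XOR 71 = 16
We reduce pile 2 from 87 to 16.
Tokens removed: 87 - 16 = 71
Verification: 16 XOR 16 = 0

71


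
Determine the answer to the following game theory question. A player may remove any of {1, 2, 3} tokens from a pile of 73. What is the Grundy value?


The subtraction set is S = {1, 2, 3}.
G(k) = mex{ G(k - s) : s in S, s <= k }. We compute iteratively: G(0) = 0.
G(1) = mex({0}) = 1
G(2) = mex({0, 1}) = 2
G(3) = mex({0, 1, 2}) = 3
G(4) = mex({1, 2, 3}) = 0
G(5) = mex({0, 2, 3}) = 1
G(6) = mex({0, 1, 3}) = 2
Observe that G(4)..G(6) = 0, 1, 2 repeats G(0)..G(2) = 0, 1, 2.
For k >= max(S) = 3, G(k) is determined by the previous 3 values G(k-3)..G(k-1); a window of 3 consecutive values has recurred shifted by 4, so by induction G(k + 4) = G(k) for all k >= 0: the sequence is periodic from the start with period 4.
One period: G(0..3) = 0, 1, 2, 3.
73 mod 4 = 1, so G(73) = G(1) = 1.

1


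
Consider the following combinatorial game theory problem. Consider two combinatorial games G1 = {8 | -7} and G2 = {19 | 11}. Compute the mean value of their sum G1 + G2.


G1 = {8 | -7}, G2 = {19 | 11}
Each is a switch {a | b} with numbers a > b; its mean value is (a + b)/2, and mean value is additive over game sums: m(G1 + G2) = m(G1) + m(G2).
Mean of G1 = (8 + (-7))/2 = 1/2 = 1/2
Mean of G2 = (19 + (11))/2 = 30/2 = 15
Mean of G1 + G2 = 1/2 + 15 = 31/2

31/2


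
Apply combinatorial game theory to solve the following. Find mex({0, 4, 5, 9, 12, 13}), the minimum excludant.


Set = {0, 4, 5, 9, 12, 13}
0 is in the set.
1 is NOT in the set. This is the mex.
mex = 1

1


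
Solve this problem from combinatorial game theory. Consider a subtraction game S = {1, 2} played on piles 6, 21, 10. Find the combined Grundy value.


Subtraction set: {1, 2}
For this subtraction set, G(n) = n mod 3 (period = max + 1 = 3).
Pile 1 (size 6): G(6) = 6 mod 3 = 0
Pile 2 (size 21): G(21) = 21 mod 3 = 0
Pile 3 (size 10): G(10) = 10 mod 3 = 1
Total Grundy value = XOR of all: 0 XOR 0 XOR 1 = 1

1


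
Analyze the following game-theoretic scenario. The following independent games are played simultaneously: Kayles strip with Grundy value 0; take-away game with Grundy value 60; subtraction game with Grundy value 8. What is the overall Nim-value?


By the Sprague-Grundy theorem, the Grundy value of a sum of games is the XOR of individual Grundy values.
Kayles strip: Grundy value = 0. Running XOR: 0 XOR 0 = 0
take-away game: Grundy value = 60. Running XOR: 0 XOR 60 = 60
subtraction game: Grundy value = 8. Running XOR: 60 XOR 8 = 52
The combined Grundy value is 52.

52


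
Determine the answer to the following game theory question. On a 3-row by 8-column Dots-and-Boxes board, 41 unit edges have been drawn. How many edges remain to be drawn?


Grid: 3 x 8 boxes, i.e. 4 rows and 9 columns of dots.
Horizontal edges: (rows + 1) * cols = 4 * 8 = 32
Vertical edges: rows * (cols + 1) = 3 * 9 = 27
Total edges: 32 + 27 = 59
Edges drawn: 41
Remaining: 59 - 41 = 18

18


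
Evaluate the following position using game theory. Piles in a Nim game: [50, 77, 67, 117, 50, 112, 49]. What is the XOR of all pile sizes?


We need the XOR (exclusive or) of all pile sizes.
After XOR-ing pile 1 (size 50): 0 XOR 50 = 50
After XOR-ing pile 2 (size 77): 50 XOR 77 = 127
After XOR-ing pile 3 (size 67): 127 XOR 67 = 60
After XOR-ing pile 4 (size 117): 60 XOR 117 = 73
After XOR-ing pile 5 (size 50): 73 XOR 50 = 123
After XOR-ing pile 6 (size 112): 123 XOR 112 = 11
After XOR-ing pile 7 (size 49): 11 XOR 49 = 58
The Nim-value of this position is 58.

58


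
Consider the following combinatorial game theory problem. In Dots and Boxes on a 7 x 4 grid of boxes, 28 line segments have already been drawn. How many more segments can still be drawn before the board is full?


Grid: 7 x 4 boxes, i.e. 8 rows and 5 columns of dots.
Horizontal edges: (rows + 1) * cols = 8 * 4 = 32
Vertical edges: rows * (cols + 1) = 7 * 5 = 35
Total edges: 32 + 35 = 67
Edges drawn: 28
Remaining: 67 - 28 = 39

39


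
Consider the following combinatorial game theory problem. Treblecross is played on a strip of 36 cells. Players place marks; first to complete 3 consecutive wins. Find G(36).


Treblecross: place X on empty cells; 3-in-a-row wins.
Playing within two cells of an existing X lets the opponent win at once, so sensible play treats the cells i-2..i+2 around each X as dead. The player left with no safe cell loses, so this is a normal-play take-away game on strips of safe cells.
Placing X at cell i (0-indexed) of a strip of k safe cells leaves independent strips of sizes max(0, i-2) and max(0, k-i-3). Hence G(k) = mex{ G(max(0,i-2)) XOR G(max(0,k-i-3)) : 0 <= i < k }, with G(0) = 0.
G(1): splits (0,0):0^0=0 -> mex({0}) = 1
G(2): splits (0,0):0^0=0 -> mex({0}) = 1
G(3): splits (0,0):0^0=0 -> mex({0}) = 1
G(4): splits (0,1):0^1=1 (0,0):0^0=0 -> mex({0, 1}) = 2
G(5): splits (0,2):0^1=1 (0,1):0^1=1 (0,0):0^0=0 -> mex({0, 1}) = 2
G(6) = mex({1}) = 0
G(7) = mex({0, 1, 2}) = 3
G(8) = mex({0, 1, 2}) = 3
G(9) = mex({0, 2}) = 1
G(10) = mex({0, 2, 3}) = 1
G(11) = mex({0, 3}) = 1
G(12) = mex({1, 3}) = 0
G(13) = mex({0, 1, 2, 3}) = 4
G(14) = mex({0, 1, 2}) = 3
G(15) = mex({0, 1, 2}) = 3
G(16) = mex({0, 1, 2, 4}) = 3
G(17) = mex({0, 1, 3, 4}) = 2
G(18) = mex({0, 1, 3, 4}) = 2
G(19) = mex({0, 1, 3, 5}) = 2
G(20) = mex({0, 1, 2, 3, 5}) = 4
G(21) = mex({0, 1, 2, 3, 5}) = 4
G(22) = mex({1, 2, 6}) = 0
G(23) = mex({0, 1, 2, 3, 4, 6}) = 5
G(24) = mex({0, 1, 2, 3, 4}) = 5
G(25) = mex({0, 1, 3, 4, 7}) = 2
G(26) = mex({0, 1, 3, 4, 5, 7}) = 2
G(27) = mex({0, 1, 3, 5}) = 2
G(28) = mex({0, 1, 2, 5}) = 3
G(29) = mex({0, 1, 2, 4, 5, 6}) = 3
G(30) = mex({1, 2, 4, 6}) = 0
G(31) = mex({0, 1, 2, 3, 4, 6}) = 5
G(32) = mex({1, 2, 3, 4, 7}) = 0
G(33) = mex({0, 3, 7}) = 1
G(34) = mex({0, 2, 3, 5, 7}) = 1
G(35) = mex({0, 2, 3, 5, 6}) = 1
G(36) = mex({0, 1, 2, 5, 6}) = 3
Therefore G(36) = 3.

3


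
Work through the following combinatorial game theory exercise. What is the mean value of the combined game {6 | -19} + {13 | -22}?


G1 = {6 | -19}, G2 = {13 | -22}
Each is a switch {a | b} with numbers a > b; its mean value is (a + b)/2, and mean value is additive over game sums: m(G1 + G2) = m(G1) + m(G2).
Mean of G1 = (6 + (-19))/2 = -13/2 = -13/2
Mean of G2 = (13 + (-22))/2 = -9/2 = -9/2
Mean of G1 + G2 = -13/2 + -9/2 = -11

-11


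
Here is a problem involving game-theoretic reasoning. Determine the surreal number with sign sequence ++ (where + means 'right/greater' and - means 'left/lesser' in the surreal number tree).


Sign expansion: ++
Rule: track bounds (lo, hi), initially (-inf, +inf). On '+', the current value becomes lo and we move to the simplest number in (value, hi): value + 1 if hi = +inf, otherwise the midpoint (value + hi)/2. On '-', the current value becomes hi and we move to value - 1 if lo = -inf, otherwise the midpoint (lo + value)/2.
Start at 0.
Step 1: sign = +, move right. Bounds: (0, +inf). Value = 1
Step 2: sign = +, move right. Bounds: (1, +inf). Value = 2
The surreal number with sign expansion ++ is 2.

2


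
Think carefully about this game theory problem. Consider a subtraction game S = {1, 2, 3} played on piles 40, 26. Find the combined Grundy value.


Subtraction set: {1, 2, 3}
For this subtraction set, G(n) = n mod 4 (period = max + 1 = 4).
Pile 1 (size 40): G(40) = 40 mod 4 = 0
Pile 2 (size 26): G(26) = 26 mod 4 = 2
Total Grundy value = XOR of all: 0 XOR 2 = 2

2


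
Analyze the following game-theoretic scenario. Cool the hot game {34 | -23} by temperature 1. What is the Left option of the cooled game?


Original game: {34 | -23} (a switch {a | b} with a > b).
Cooling by t (for t below the temperature (a - b)/2 = 57/2) taxes each move by t: {a | b} cooled by t is {a - t | b + t}.
Cooling amount: t = 1
Cooled Left option: 34 - 1 = 33
Cooled Right option: -23 + 1 = -22
Cooled game: {33 | -22}
Left option = 33

33


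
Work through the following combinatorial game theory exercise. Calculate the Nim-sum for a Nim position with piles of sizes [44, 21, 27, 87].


We need the XOR (exclusive or) of all pile sizes.
After XOR-ing pile 1 (size 44): 0 XOR 44 = 44
After XOR-ing pile 2 (size 21): 44 XOR 21 = 57
After XOR-ing pile 3 (size 27): 57 XOR 27 = 34
After XOR-ing pile 4 (size 87): 34 XOR 87 = 117
The Nim-value of this position is 117.

117


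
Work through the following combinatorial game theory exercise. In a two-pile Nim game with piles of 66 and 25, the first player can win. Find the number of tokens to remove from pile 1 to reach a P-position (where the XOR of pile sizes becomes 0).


Piles: 66 and 25
Current XOR: 66 XOR 25 = 91 (non-zero, so this is an N-position).
To make the XOR zero, we need to find a move that balances the piles.
For pile 1 (size 66): target = 66 XOR 91 = 25
We reduce pile 1 from 66 to 25.
Tokens removed: 66 - 25 = 41
Verification: 25 XOR 25 = 0

41


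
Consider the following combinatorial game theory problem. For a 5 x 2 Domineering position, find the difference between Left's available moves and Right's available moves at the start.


Board is 5 x 2 (rows x cols).
Left (vertical) placements: (rows-1) * cols = 4 * 2 = 8
Right (horizontal) placements: rows * (cols-1) = 5 * 1 = 5
Advantage = Left - Right = 8 - 5 = 3

3


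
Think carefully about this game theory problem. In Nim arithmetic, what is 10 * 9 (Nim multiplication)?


Nim multiplication is bilinear over XOR: (u XOR v) * w = (u*w) XOR (v*w).
So we split each operand into its bit components and XOR the pairwise Nim products.
10 = 2 + 8 (as XOR of powers of 2).
9 = 1 + 8 (as XOR of powers of 2).
Using the standard Nim-product table on single bits:
  2*2 = 3,   2*4 = 8,   2*8 = 12,
  4*4 = 6,   4*8 = 11,  8*8 = 13,
and  1*x = x (identity), k*l = l*k (commutative).
Pairwise Nim products:
  2 * 1 = 2
  2 * 8 = 12
  8 * 1 = 8
  8 * 8 = 13
XOR them: 2 XOR 12 XOR 8 XOR 13 = 11.
Result: 10 * 9 = 11 (in Nim).

11


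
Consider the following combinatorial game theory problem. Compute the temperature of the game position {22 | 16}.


The game is {22 | 16}, a switch {a | b} with numbers a > b.
Cooling {a | b} by t gives {a - t | b + t}, which stops being hot when a - t = b + t, i.e. at t = (a - b)/2. So the temperature of a switch is (a - b)/2.
Temperature = (Left option - Right option) / 2
= (22 - (16)) / 2
= 6 / 2
= 3

3


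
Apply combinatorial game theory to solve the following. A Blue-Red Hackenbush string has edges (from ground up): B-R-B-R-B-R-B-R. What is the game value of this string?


Edges (from ground): B-R-B-R-B-R-B-R
By Berlekamp's sign-expansion rule, a Blue-Red Hackenbush stalk has the value of the surreal number whose sign sequence is the edge sequence with B -> + and R -> -.
Sign sequence: +-+-+-+-
Trace the sign expansion in the surreal number tree, starting from 0:
Edge 1: B (sign +) -> bounds (0, +inf), value = 1
Edge 2: R (sign -) -> bounds (0, 1), value = 1/2
Edge 3: B (sign +) -> bounds (1/2, 1), value = 3/4
Edge 4: R (sign -) -> bounds (1/2, 3/4), value = 5/8
Edge 5: B (sign +) -> bounds (5/8, 3/4), value = 11/16
Edge 6: R (sign -) -> bounds (5/8, 11/16), value = 21/32
Edge 7: B (sign +) -> bounds (21/32, 11/16), value = 43/64
Edge 8: R (sign -) -> bounds (21/32, 43/64), value = 85/128
Game value = 85/128

85/128


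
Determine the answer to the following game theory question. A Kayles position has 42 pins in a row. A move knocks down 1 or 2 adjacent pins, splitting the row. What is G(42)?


Kayles: a move removes 1 or 2 adjacent pins from a contiguous row.
Removing pins from a row of k leaves two independent rows (a, b) with a + b = k - 1 (one pin) or a + b = k - 2 (two pins); an end removal gives a = 0.
By Sprague-Grundy, G(k) = mex{ G(a) XOR G(b) } over all these splits. G(0) = 0.
G(1): splits (0,0):0^0=0 -> mex({0}) = 1
G(2): splits (0,1):0^1=1 (0,0):0^0=0 -> mex({0, 1}) = 2
G(3): splits (0,2):0^2=2 (1,1):1^1=0 (0,1):0^1=1 -> mex({0, 1, 2}) = 3
G(4): splits (0,3):0^3=3 (1,2):1^2=3 (0,2):0^2=2 (1,1):1^1=0 -> mex({0, 2, 3}) = 1
G(5): splits (0,4):0^1=1 (1,3):1^3=2 (2,2):2^2=0 (0,3):0^3=3 (1,2):1^2=3 -> mex({0, 1, 2, 3}) = 4
G(6) = mex({0, 1, 2, 4}) = 3
G(7) = mex({0, 1, 3, 4, 5}) = 2
G(8) = mex({0, 2, 3, 5, 6}) = 1
G(9) = mex({0, 1, 2, 3, 6, 7}) = 4
G(10) = mex({0, 1, 3, 4, 5, 7}) = 2
G(11) = mex({0, 1, 2, 3, 4, 5}) = 6
G(12) = mex({0, 1, 2, 3, 5, 6, 7}) = 4
G(13) = mex({0, 2, 3, 4, 6, 7}) = 1
G(14) = mex({0, 1, 4, 5, 6, 7}) = 2
G(15) = mex({0, 1, 2, 3, 4, 5, 6}) = 7
G(16) = mex({0, 2, 3, 5, 6, 7}) = 1
G(17) = mex({0, 1, 2, 3, 5, 6, 7}) = 4
G(18) = mex({0, 1, 2, 4, 5, 6}) = 3
G(19) = mex({0, 1, 3, 4, 5, 7}) = 2
G(20) = mex({0, 2, 3, 4, 5, 6, 7}) = 1
G(21) = mex({0, 1, 2, 3, 5, 6, 7}) = 4
G(22) = mex({0, 1, 2, 3, 4, 5, 7}) = 6
G(23) = mex({0, 1, 2, 3, 4, 5, 6}) = 7
G(24) = mex({0, 1, 2, 3, 5, 6, 7}) = 4
G(25) = mex({0, 2, 3, 4, 6, 7}) = 1
G(26) = mex({0, 1, 3, 4, 5, 6, 7}) = 2
G(27) = mex({0, 1, 2, 3, 4, 5, 6, 7}) = 8
G(28) = mex({0, 1, 2, 3, 4, 6, 7, 8}) = 5
G(29) = mex({0, 1, 2, 3, 5, 6, 7, 8, 9}) = 4
G(30) = mex({0, 1, 2, 3, 4, 5, 6, 9, 10}) = 7
G(31) = mex({0, 1, 3, 4, 5, 7, 10, 11}) = 2
G(32) = mex({0, 2, 3, 4, 5, 6, 7, 9, 11}) = 1
G(33) = mex({0, 1, 2, 3, 4, 5, 6, 7, 9, 12}) = 8
G(34) = mex({0, 1, 2, 3, 4, 5, 7, 8, 11, 12}) = 6
G(35) = mex({0, 1, 2, 3, 4, 5, 6, 8, 9, 10, 11}) = 7
G(36) = mex({0, 1, 2, 3, 5, 6, 7, 9, 10}) = 4
G(37) = mex({0, 2, 3, 4, 6, 7, 9, 10, 11, 12}) = 1
G(38) = mex({0, 1, 3, 4, 5, 6, 7, 9, 10, 11, 12}) = 2
G(39) = mex({0, 1, 2, 4, 5, 6, 7, 9, 10, 12, 14}) = 3
G(40) = mex({0, 2, 3, 4, 6, 7, 11, 12, 14}) = 1
G(41) = mex({0, 1, 2, 3, 5, 6, 7, 9, 10, 11, 12}) = 4
G(42) = mex({0, 1, 2, 3, 4, 5, 6, 9, 10}) = 7
Therefore G(42) = 7.

7


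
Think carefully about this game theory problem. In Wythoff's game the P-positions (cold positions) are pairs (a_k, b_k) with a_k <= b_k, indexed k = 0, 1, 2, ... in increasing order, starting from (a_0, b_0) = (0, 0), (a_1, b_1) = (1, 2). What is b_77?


By Wythoff's theorem, a_k = floor(k * phi) and b_k = floor(k * phi^2) = a_k + k, where phi = (1 + sqrt(5))/2 is the golden ratio.
phi = (1 + sqrt(5))/2 = 1.618034
phi^2 = phi + 1 = 2.618034
k = 77
k * phi^2 = 77 * 2.618034 = 201.588617
b_77 = floor(k * phi^2) = 201 (check: a_77 + k = 124 + 77 = 201)

201


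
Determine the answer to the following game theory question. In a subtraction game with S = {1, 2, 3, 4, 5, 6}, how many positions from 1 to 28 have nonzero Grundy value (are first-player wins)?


Subtraction set S = {1, 2, 3, 4, 5, 6}, so G(n) = n mod 7.
G(n) = 0 when n is a multiple of 7.
Multiples of 7 in [1, 28]: 4
N-positions (nonzero Grundy) = 28 - 4 = 24

24


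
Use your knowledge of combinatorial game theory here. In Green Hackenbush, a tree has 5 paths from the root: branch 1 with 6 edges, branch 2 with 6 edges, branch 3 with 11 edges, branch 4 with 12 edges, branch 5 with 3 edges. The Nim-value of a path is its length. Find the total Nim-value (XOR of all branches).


The tree has 5 branches from the ground vertex.
In Green Hackenbush, the Nim-value of a simple path of length k is k.
Branch 1: length 6, Nim-value = 6
Branch 2: length 6, Nim-value = 6
Branch 3: length 11, Nim-value = 11
Branch 4: length 12, Nim-value = 12
Branch 5: length 3, Nim-value = 3
Total Nim-value = XOR of all branch values:
0 XOR 6 = 6
6 XOR 6 = 0
0 XOR 11 = 11
11 XOR 12 = 7
7 XOR 3 = 4
Nim-value of the tree = 4

4


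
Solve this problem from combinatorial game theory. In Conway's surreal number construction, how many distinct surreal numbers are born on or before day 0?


Day 0: {|} = 0 is born. Count = 1.
Day n: the number of surreal numbers born by day n is 2^(n+1) - 1.
By day 0: 2^1 - 1 = 1
By day 0: 1 surreal numbers.

1


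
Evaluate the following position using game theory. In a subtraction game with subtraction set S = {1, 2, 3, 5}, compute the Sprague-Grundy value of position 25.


The subtraction set is S = {1, 2, 3, 5}.
G(k) = mex{ G(k - s) : s in S, s <= k }. We compute iteratively: G(0) = 0.
G(1) = mex({0}) = 1
G(2) = mex({0, 1}) = 2
G(3) = mex({0, 1, 2}) = 3
G(4) = mex({1, 2, 3}) = 0
G(5) = mex({0, 2, 3}) = 1
G(6) = mex({0, 1, 3}) = 2
G(7) = mex({0, 1, 2}) = 3
G(8) = mex({1, 2, 3}) = 0
Observe that G(4)..G(8) = 0, 1, 2, 3, 0 repeats G(0)..G(4) = 0, 1, 2, 3, 0.
For k >= max(S) = 5, G(k) is determined by the previous 5 values G(k-5)..G(k-1); a window of 5 consecutive values has recurred shifted by 4, so by induction G(k + 4) = G(k) for all k >= 0: the sequence is periodic from the start with period 4.
One period: G(0..3) = 0, 1, 2, 3.
25 mod 4 = 1, so G(25) = G(1) = 1.

1


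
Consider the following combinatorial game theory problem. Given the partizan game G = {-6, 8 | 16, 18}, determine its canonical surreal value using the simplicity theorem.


Left options: {-6, 8}, max = 8
Right options: {16, 18}, min = 16
All options are numbers and max(Left) < min(Right), so by the simplicity theorem the value is the simplest (earliest-born) number strictly between 8 and 16.
Integers 9 through 15 all lie strictly between 8 and 16.
Among integers, the simplest (lowest birthday = smallest |n|; 0 is born on day 0, +-n on day n) is 9.
No non-integer in the interval can be simpler: if x is a non-integer in the interval, then floor(x) or ceil(x) also lies in the interval (the interval contains an integer), and both are proper prefixes of x's sign expansion, i.e. born earlier. So the game value is 9.
Game value = 9

9


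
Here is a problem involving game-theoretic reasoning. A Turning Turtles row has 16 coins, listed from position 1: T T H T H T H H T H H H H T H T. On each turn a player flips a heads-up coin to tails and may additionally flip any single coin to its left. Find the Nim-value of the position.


Coins: T T H T H T H H T H H H H T H T
Key fact: a single head at position k behaves exactly like a Nim heap of size k (turning it to T and optionally flipping a coin at j < k corresponds to moving the heap from k to j, or to 0), and heads combine as a disjunctive sum (two heads at the same place would cancel, matching j XOR j = 0). So the Nim-value is the XOR of the 1-indexed positions of the heads.
Face-up positions (1-indexed): [3, 5, 7, 8, 10, 11, 12, 13, 15]
XOR 0 with 3: 0 XOR 3 = 3
XOR 3 with 5: 3 XOR 5 = 6
XOR 6 with 7: 6 XOR 7 = 1
XOR 1 with 8: 1 XOR 8 = 9
XOR 9 with 10: 9 XOR 10 = 3
XOR 3 with 11: 3 XOR 11 = 8
XOR 8 with 12: 8 XOR 12 = 4
XOR 4 with 13: 4 XOR 13 = 9
XOR 9 with 15: 9 XOR 15 = 6
Nim-value = 6

6


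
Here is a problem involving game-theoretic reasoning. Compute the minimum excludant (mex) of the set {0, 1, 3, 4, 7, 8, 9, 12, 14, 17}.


Set = {0, 1, 3, 4, 7, 8, 9, 12, 14, 17}
0 is in the set.
1 is in the set.
2 is NOT in the set. This is the mex.
mex = 2

2


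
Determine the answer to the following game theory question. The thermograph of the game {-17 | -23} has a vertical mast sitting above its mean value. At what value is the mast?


Game = {-17 | -23}, a switch {a | b} with numbers a > b.
Its thermograph has left wall a - t and right wall b + t, which meet at t = (a - b)/2, where both equal (a + b)/2. So the mast (mean value) is at (a + b)/2.
Mean = (-17 + (-23))/2 = -40/2 = -20

-20


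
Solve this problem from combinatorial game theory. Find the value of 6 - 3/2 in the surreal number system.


x = 6, y = 3/2
Converting to common denominator: 2
x = 12/2, y = 3/2
x - y = 6 - 3/2 = 9/2

9/2


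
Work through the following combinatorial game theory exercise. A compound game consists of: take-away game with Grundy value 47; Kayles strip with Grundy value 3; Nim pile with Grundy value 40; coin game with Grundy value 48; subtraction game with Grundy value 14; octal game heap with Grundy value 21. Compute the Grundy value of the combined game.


By the Sprague-Grundy theorem, the Grundy value of a sum of games is the XOR of individual Grundy values.
take-away game: Grundy value = 47. Running XOR: 0 XOR 47 = 47
Kayles strip: Grundy value = 3. Running XOR: 47 XOR 3 = 44
Nim pile: Grundy value = 40. Running XOR: 44 XOR 40 = 4
coin game: Grundy value = 48. Running XOR: 4 XOR 48 = 52
subtraction game: Grundy value = 14. Running XOR: 52 XOR 14 = 58
octal game heap: Grundy value = 21. Running XOR: 58 XOR 21 = 47
The combined Grundy value is 47.

47


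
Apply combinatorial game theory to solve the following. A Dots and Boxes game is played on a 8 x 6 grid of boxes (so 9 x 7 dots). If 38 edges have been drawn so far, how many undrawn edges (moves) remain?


Grid: 8 x 6 boxes, i.e. 9 rows and 7 columns of dots.
Horizontal edges: (rows + 1) * cols = 9 * 6 = 54
Vertical edges: rows * (cols + 1) = 8 * 7 = 56
Total edges: 54 + 56 = 110
Edges drawn: 38
Remaining: 110 - 38 = 72

72


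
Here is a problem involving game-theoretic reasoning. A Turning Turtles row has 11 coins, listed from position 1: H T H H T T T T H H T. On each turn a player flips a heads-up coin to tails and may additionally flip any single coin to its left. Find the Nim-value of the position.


Coins: H T H H T T T T H H T
Key fact: a single head at position k behaves exactly like a Nim heap of size k (turning it to T and optionally flipping a coin at j < k corresponds to moving the heap from k to j, or to 0), and heads combine as a disjunctive sum (two heads at the same place would cancel, matching j XOR j = 0). So the Nim-value is the XOR of the 1-indexed positions of the heads.
Face-up positions (1-indexed): [1, 3, 4, 9, 10]
XOR 0 with 1: 0 XOR 1 = 1
XOR 1 with 3: 1 XOR 3 = 2
XOR 2 with 4: 2 XOR 4 = 6
XOR 6 with 9: 6 XOR 9 = 15
XOR 15 with 10: 15 XOR 10 = 5
Nim-value = 5

5


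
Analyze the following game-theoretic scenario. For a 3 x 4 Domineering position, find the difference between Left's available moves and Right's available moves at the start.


Board is 3 x 4 (rows x cols).
Left (vertical) placements: (rows-1) * cols = 2 * 4 = 8
Right (horizontal) placements: rows * (cols-1) = 3 * 3 = 9
Advantage = Left - Right = 8 - 9 = -1

-1


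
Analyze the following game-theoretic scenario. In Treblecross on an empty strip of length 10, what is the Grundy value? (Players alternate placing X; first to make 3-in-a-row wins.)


Treblecross: place X on empty cells; 3-in-a-row wins.
Playing within two cells of an existing X lets the opponent win at once, so sensible play treats the cells i-2..i+2 around each X as dead. The player left with no safe cell loses, so this is a normal-play take-away game on strips of safe cells.
Placing X at cell i (0-indexed) of a strip of k safe cells leaves independent strips of sizes max(0, i-2) and max(0, k-i-3). Hence G(k) = mex{ G(max(0,i-2)) XOR G(max(0,k-i-3)) : 0 <= i < k }, with G(0) = 0.
G(1): splits (0,0):0^0=0 -> mex({0}) = 1
G(2): splits (0,0):0^0=0 -> mex({0}) = 1
G(3): splits (0,0):0^0=0 -> mex({0}) = 1
G(4): splits (0,1):0^1=1 (0,0):0^0=0 -> mex({0, 1}) = 2
G(5): splits (0,2):0^1=1 (0,1):0^1=1 (0,0):0^0=0 -> mex({0, 1}) = 2
G(6) = mex({1}) = 0
G(7) = mex({0, 1, 2}) = 3
G(8) = mex({0, 1, 2}) = 3
G(9) = mex({0, 2}) = 1
G(10) = mex({0, 2, 3}) = 1
Therefore G(10) = 1.

1


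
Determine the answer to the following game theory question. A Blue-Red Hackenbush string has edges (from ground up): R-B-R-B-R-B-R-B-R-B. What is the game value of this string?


Edges (from ground): R-B-R-B-R-B-R-B-R-B
By Berlekamp's sign-expansion rule, a Blue-Red Hackenbush stalk has the value of the surreal number whose sign sequence is the edge sequence with B -> + and R -> -.
Sign sequence: -+-+-+-+-+
Trace the sign expansion in the surreal number tree, starting from 0:
Edge 1: R (sign -) -> bounds (-inf, 0), value = -1
Edge 2: B (sign +) -> bounds (-1, 0), value = -1/2
Edge 3: R (sign -) -> bounds (-1, -1/2), value = -3/4
Edge 4: B (sign +) -> bounds (-3/4, -1/2), value = -5/8
Edge 5: R (sign -) -> bounds (-3/4, -5/8), value = -11/16
Edge 6: B (sign +) -> bounds (-11/16, -5/8), value = -21/32
Edge 7: R (sign -) -> bounds (-11/16, -21/32), value = -43/64
Edge 8: B (sign +) -> bounds (-43/64, -21/32), value = -85/128
Edge 9: R (sign -) -> bounds (-43/64, -85/128), value = -171/256
Edge 10: B (sign +) -> bounds (-171/256, -85/128), value = -341/512
Game value = -341/512

-341/512


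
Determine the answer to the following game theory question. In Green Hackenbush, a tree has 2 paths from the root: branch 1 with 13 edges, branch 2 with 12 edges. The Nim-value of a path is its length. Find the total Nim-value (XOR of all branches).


The tree has 2 branches from the ground vertex.
In Green Hackenbush, the Nim-value of a simple path of length k is k.
Branch 1: length 13, Nim-value = 13
Branch 2: length 12, Nim-value = 12
Total Nim-value = XOR of all branch values:
0 XOR 13 = 13
13 XOR 12 = 1
Nim-value of the tree = 1

1


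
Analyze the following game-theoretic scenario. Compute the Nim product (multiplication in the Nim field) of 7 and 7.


Nim multiplication is bilinear over XOR: (u XOR v) * w = (u*w) XOR (v*w).
So we split each operand into its bit components and XOR the pairwise Nim products.
7 = 1 + 2 + 4 (as XOR of powers of 2).
7 = 1 + 2 + 4 (as XOR of powers of 2).
Using the standard Nim-product table on single bits:
  2*2 = 3,   2*4 = 8,   2*8 = 12,
  4*4 = 6,   4*8 = 11,  8*8 = 13,
and  1*x = x (identity), k*l = l*k (commutative).
Pairwise Nim products:
  1 * 1 = 1
  1 * 2 = 2
  1 * 4 = 4
  2 * 1 = 2
  2 * 2 = 3
  2 * 4 = 8
  4 * 1 = 4
  4 * 2 = 8
  4 * 4 = 6
XOR them: 1 XOR 2 XOR 4 XOR 2 XOR 3 XOR 8 XOR 4 XOR 8 XOR 6 = 4.
Result: 7 * 7 = 4 (in Nim).

4


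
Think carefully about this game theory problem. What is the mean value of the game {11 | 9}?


Game = {11 | 9}, a switch {a | b} with numbers a > b.
Its thermograph has left wall a - t and right wall b + t, which meet at t = (a - b)/2, where both equal (a + b)/2. So the mast (mean value) is at (a + b)/2.
Mean = (11 + (9))/2 = 20/2 = 10

10


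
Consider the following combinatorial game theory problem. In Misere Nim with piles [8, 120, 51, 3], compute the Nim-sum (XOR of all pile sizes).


We need the XOR (exclusive or) of all pile sizes.
After XOR-ing pile 1 (size 8): 0 XOR 8 = 8
After XOR-ing pile 2 (size 120): 8 XOR 120 = 112
After XOR-ing pile 3 (size 51): 112 XOR 51 = 67
After XOR-ing pile 4 (size 3): 67 XOR 3 = 64
The Nim-value of this position is 64.

64


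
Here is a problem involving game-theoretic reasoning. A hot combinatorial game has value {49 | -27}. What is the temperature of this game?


The game is {49 | -27}, a switch {a | b} with numbers a > b.
Cooling {a | b} by t gives {a - t | b + t}, which stops being hot when a - t = b + t, i.e. at t = (a - b)/2. So the temperature of a switch is (a - b)/2.
Temperature = (Left option - Right option) / 2
= (49 - (-27)) / 2
= 76 / 2
= 38

38


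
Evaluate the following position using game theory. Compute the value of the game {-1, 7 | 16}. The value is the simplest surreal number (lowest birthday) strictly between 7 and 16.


Left options: {-1, 7}, max = 7
Right options: {16}, min = 16
All options are numbers and max(Left) < min(Right), so by the simplicity theorem the value is the simplest (earliest-born) number strictly between 7 and 16.
Integers 8 through 15 all lie strictly between 7 and 16.
Among integers, the simplest (lowest birthday = smallest |n|; 0 is born on day 0, +-n on day n) is 8.
No non-integer in the interval can be simpler: if x is a non-integer in the interval, then floor(x) or ceil(x) also lies in the interval (the interval contains an integer), and both are proper prefixes of x's sign expansion, i.e. born earlier. So the game value is 8.
Game value = 8

8


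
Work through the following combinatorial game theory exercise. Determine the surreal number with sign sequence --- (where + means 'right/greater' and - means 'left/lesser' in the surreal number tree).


Sign expansion: ---
Rule: track bounds (lo, hi), initially (-inf, +inf). On '+', the current value becomes lo and we move to the simplest number in (value, hi): value + 1 if hi = +inf, otherwise the midpoint (value + hi)/2. On '-', the current value becomes hi and we move to value - 1 if lo = -inf, otherwise the midpoint (lo + value)/2.
Start at 0.
Step 1: sign = -, move left. Bounds: (-inf, 0). Value = -1
Step 2: sign = -, move left. Bounds: (-inf, -1). Value = -2
Step 3: sign = -, move left. Bounds: (-inf, -2). Value = -3
The surreal number with sign expansion --- is -3.

-3


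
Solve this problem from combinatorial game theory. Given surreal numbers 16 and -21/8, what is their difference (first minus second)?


x = 16, y = -21/8
Converting to common denominator: 8
x = 128/8, y = -21/8
x - y = 16 - -21/8 = 149/8

149/8


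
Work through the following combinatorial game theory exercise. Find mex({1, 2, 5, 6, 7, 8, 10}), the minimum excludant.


Set = {1, 2, 5, 6, 7, 8, 10}
0 is NOT in the set. This is the mex.
mex = 0

0


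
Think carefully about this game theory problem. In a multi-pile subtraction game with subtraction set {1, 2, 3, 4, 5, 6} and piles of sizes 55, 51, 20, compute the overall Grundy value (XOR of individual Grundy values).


Subtraction set: {1, 2, 3, 4, 5, 6}
For this subtraction set, G(n) = n mod 7 (period = max + 1 = 7).
Pile 1 (size 55): G(55) = 55 mod 7 = 6
Pile 2 (size 51): G(51) = 51 mod 7 = 2
Pile 3 (size 20): G(20) = 20 mod 7 = 6
Total Grundy value = XOR of all: 6 XOR 2 XOR 6 = 2

2


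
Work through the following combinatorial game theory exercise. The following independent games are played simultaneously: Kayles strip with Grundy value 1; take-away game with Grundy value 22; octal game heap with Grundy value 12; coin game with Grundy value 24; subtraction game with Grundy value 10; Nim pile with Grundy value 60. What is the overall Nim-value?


By the Sprague-Grundy theorem, the Grundy value of a sum of games is the XOR of individual Grundy values.
Kayles strip: Grundy value = 1. Running XOR: 0 XOR 1 = 1
take-away game: Grundy value = 22. Running XOR: 1 XOR 22 = 23
octal game heap: Grundy value = 12. Running XOR: 23 XOR 12 = 27
coin game: Grundy value = 24. Running XOR: 27 XOR 24 = 3
subtraction game: Grundy value = 10. Running XOR: 3 XOR 10 = 9
Nim pile: Grundy value = 60. Running XOR: 9 XOR 60 = 53
The combined Grundy value is 53.

53


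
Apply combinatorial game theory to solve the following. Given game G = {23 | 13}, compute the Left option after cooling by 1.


Original game: {23 | 13} (a switch {a | b} with a > b).
Cooling by t (for t below the temperature (a - b)/2 = 5) taxes each move by t: {a | b} cooled by t is {a - t | b + t}.
Cooling amount: t = 1
Cooled Left option: 23 - 1 = 22
Cooled Right option: 13 + 1 = 14
Cooled game: {22 | 14}
Left option = 22

22


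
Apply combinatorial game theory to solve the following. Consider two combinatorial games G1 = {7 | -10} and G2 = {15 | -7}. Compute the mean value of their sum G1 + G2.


G1 = {7 | -10}, G2 = {15 | -7}
Each is a switch {a | b} with numbers a > b; its mean value is (a + b)/2, and mean value is additive over game sums: m(G1 + G2) = m(G1) + m(G2).
Mean of G1 = (7 + (-10))/2 = -3/2 = -3/2
Mean of G2 = (15 + (-7))/2 = 8/2 = 4
Mean of G1 + G2 = -3/2 + 4 = 5/2

5/2


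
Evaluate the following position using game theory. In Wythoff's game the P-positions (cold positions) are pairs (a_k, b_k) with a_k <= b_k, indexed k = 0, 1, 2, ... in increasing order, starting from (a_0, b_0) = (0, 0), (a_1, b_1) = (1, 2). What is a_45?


By Wythoff's theorem, a_k = floor(k * phi) and b_k = floor(k * phi^2) = a_k + k, where phi = (1 + sqrt(5))/2 is the golden ratio.
phi = (1 + sqrt(5))/2 = 1.618034
k = 45
k * phi = 45 * 1.618034 = 72.811529
a_45 = floor(k * phi) = 72

72


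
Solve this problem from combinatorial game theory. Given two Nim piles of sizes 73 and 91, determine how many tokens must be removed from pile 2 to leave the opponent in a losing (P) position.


Piles: 73 and 91
Current XOR: 73 XOR 91 = 18 (non-zero, so this is an N-position).
To make the XOR zero, we need to find a move that balances the piles.
For pile 2 (size 91): target = 91 XOR 18 = 73
We reduce pile 2 from 91 to 73.
Tokens removed: 91 - 73 = 18
Verification: 73 XOR 73 = 0

18


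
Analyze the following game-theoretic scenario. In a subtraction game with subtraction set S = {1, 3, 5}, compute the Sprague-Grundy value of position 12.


The subtraction set is S = {1, 3, 5}.
G(k) = mex{ G(k - s) : s in S, s <= k }. We compute iteratively: G(0) = 0.
G(1) = mex({0}) = 1
G(2) = mex({1}) = 0
G(3) = mex({0}) = 1
G(4) = mex({1}) = 0
G(5) = mex({0}) = 1
G(6) = mex({1}) = 0
Observe that G(2)..G(6) = 0, 1, 0, 1, 0 repeats G(0)..G(4) = 0, 1, 0, 1, 0.
For k >= max(S) = 5, G(k) is determined by the previous 5 values G(k-5)..G(k-1); a window of 5 consecutive values has recurred shifted by 2, so by induction G(k + 2) = G(k) for all k >= 0: the sequence is periodic from the start with period 2.
One period: G(0..1) = 0, 1.
12 mod 2 = 0, so G(12) = G(0) = 0.

0


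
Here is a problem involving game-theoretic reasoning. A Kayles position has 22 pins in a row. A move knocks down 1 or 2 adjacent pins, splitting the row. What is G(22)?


Kayles: a move removes 1 or 2 adjacent pins from a contiguous row.
Removing pins from a row of k leaves two independent rows (a, b) with a + b = k - 1 (one pin) or a + b = k - 2 (two pins); an end removal gives a = 0.
By Sprague-Grundy, G(k) = mex{ G(a) XOR G(b) } over all these splits. G(0) = 0.
G(1): splits (0,0):0^0=0 -> mex({0}) = 1
G(2): splits (0,1):0^1=1 (0,0):0^0=0 -> mex({0, 1}) = 2
G(3): splits (0,2):0^2=2 (1,1):1^1=0 (0,1):0^1=1 -> mex({0, 1, 2}) = 3
G(4): splits (0,3):0^3=3 (1,2):1^2=3 (0,2):0^2=2 (1,1):1^1=0 -> mex({0, 2, 3}) = 1
G(5): splits (0,4):0^1=1 (1,3):1^3=2 (2,2):2^2=0 (0,3):0^3=3 (1,2):1^2=3 -> mex({0, 1, 2, 3}) = 4
G(6) = mex({0, 1, 2, 4}) = 3
G(7) = mex({0, 1, 3, 4, 5}) = 2
G(8) = mex({0, 2, 3, 5, 6}) = 1
G(9) = mex({0, 1, 2, 3, 6, 7}) = 4
G(10) = mex({0, 1, 3, 4, 5, 7}) = 2
G(11) = mex({0, 1, 2, 3, 4, 5}) = 6
G(12) = mex({0, 1, 2, 3, 5, 6, 7}) = 4
G(13) = mex({0, 2, 3, 4, 6, 7}) = 1
G(14) = mex({0, 1, 4, 5, 6, 7}) = 2
G(15) = mex({0, 1, 2, 3, 4, 5, 6}) = 7
G(16) = mex({0, 2, 3, 5, 6, 7}) = 1
G(17) = mex({0, 1, 2, 3, 5, 6, 7}) = 4
G(18) = mex({0, 1, 2, 4, 5, 6}) = 3
G(19) = mex({0, 1, 3, 4, 5, 7}) = 2
G(20) = mex({0, 2, 3, 4, 5, 6, 7}) = 1
G(21) = mex({0, 1, 2, 3, 5, 6, 7}) = 4
G(22) = mex({0, 1, 2, 3, 4, 5, 7}) = 6
Therefore G(22) = 6.

6


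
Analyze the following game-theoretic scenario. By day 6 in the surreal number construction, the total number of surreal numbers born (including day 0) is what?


Day 0: {|} = 0 is born. Count = 1.
Day n: the number of surreal numbers born by day n is 2^(n+1) - 1.
By day 0: 2^1 - 1 = 1
By day 1: 2^2 - 1 = 3
By day 2: 2^3 - 1 = 7
By day 3: 2^4 - 1 = 15
By day 4: 2^5 - 1 = 31
By day 5: 2^6 - 1 = 63
By day 6: 2^7 - 1 = 127
By day 6: 127 surreal numbers.

127


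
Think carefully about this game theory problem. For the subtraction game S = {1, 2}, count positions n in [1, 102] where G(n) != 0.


Subtraction set S = {1, 2}, so G(n) = n mod 3.
G(n) = 0 when n is a multiple of 3.
Multiples of 3 in [1, 102]: 34
N-positions (nonzero Grundy) = 102 - 34 = 68

68


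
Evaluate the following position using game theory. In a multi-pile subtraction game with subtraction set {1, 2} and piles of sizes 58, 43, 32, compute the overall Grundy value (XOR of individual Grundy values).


Subtraction set: {1, 2}
For this subtraction set, G(n) = n mod 3 (period = max + 1 = 3).
Pile 1 (size 58): G(58) = 58 mod 3 = 1
Pile 2 (size 43): G(43) = 43 mod 3 = 1
Pile 3 (size 32): G(32) = 32 mod 3 = 2
Total Grundy value = XOR of all: 1 XOR 1 XOR 2 = 2

2


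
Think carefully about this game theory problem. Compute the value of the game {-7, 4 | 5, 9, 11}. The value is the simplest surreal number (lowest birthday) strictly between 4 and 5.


Left options: {-7, 4}, max = 4
Right options: {5, 9, 11}, min = 5
All options are numbers and max(Left) < min(Right), so by the simplicity theorem the value is the simplest (earliest-born) number strictly between 4 and 5.
No integer lies strictly between 4 and 5, so the value is the dyadic rational m/2^k in the interval with the smallest k (then m odd); search k = 1, 2, ...:
Denominator 2: 9/2 lies strictly between 4 and 5 -- found.
The simplest number in the interval is 9/2.
Game value = 9/2

9/2


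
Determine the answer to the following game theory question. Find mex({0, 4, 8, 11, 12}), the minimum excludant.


Set = {0, 4, 8, 11, 12}
0 is in the set.
1 is NOT in the set. This is the mex.
mex = 1

1


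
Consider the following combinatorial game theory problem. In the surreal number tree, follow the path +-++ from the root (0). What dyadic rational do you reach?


Sign expansion: +-++
Rule: track bounds (lo, hi), initially (-inf, +inf). On '+', the current value becomes lo and we move to the simplest number in (value, hi): value + 1 if hi = +inf, otherwise the midpoint (value + hi)/2. On '-', the current value becomes hi and we move to value - 1 if lo = -inf, otherwise the midpoint (lo + value)/2.
Start at 0.
Step 1: sign = +, move right. Bounds: (0, +inf). Value = 1
Step 2: sign = -, move left. Bounds: (0, 1). Value = 1/2
Step 3: sign = +, move right. Bounds: (1/2, 1). Value = 3/4
Step 4: sign = +, move right. Bounds: (3/4, 1). Value = 7/8
The surreal number with sign expansion +-++ is 7/8.

7/8


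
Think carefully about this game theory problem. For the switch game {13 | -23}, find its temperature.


The game is {13 | -23}, a switch {a | b} with numbers a > b.
Cooling {a | b} by t gives {a - t | b + t}, which stops being hot when a - t = b + t, i.e. at t = (a - b)/2. So the temperature of a switch is (a - b)/2.
Temperature = (Left option - Right option) / 2
= (13 - (-23)) / 2
= 36 / 2
= 18

18


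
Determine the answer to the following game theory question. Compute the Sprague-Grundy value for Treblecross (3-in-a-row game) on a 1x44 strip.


Treblecross: place X on empty cells; 3-in-a-row wins.
Playing within two cells of an existing X lets the opponent win at once, so sensible play treats the cells i-2..i+2 around each X as dead. The player left with no safe cell loses, so this is a normal-play take-away game on strips of safe cells.
Placing X at cell i (0-indexed) of a strip of k safe cells leaves independent strips of sizes max(0, i-2) and max(0, k-i-3). Hence G(k) = mex{ G(max(0,i-2)) XOR G(max(0,k-i-3)) : 0 <= i < k }, with G(0) = 0.
G(1): splits (0,0):0^0=0 -> mex({0}) = 1
G(2): splits (0,0):0^0=0 -> mex({0}) = 1
G(3): splits (0,0):0^0=0 -> mex({0}) = 1
G(4): splits (0,1):0^1=1 (0,0):0^0=0 -> mex({0, 1}) = 2
G(5): splits (0,2):0^1=1 (0,1):0^1=1 (0,0):0^0=0 -> mex({0, 1}) = 2
G(6) = mex({1}) = 0
G(7) = mex({0, 1, 2}) = 3
G(8) = mex({0, 1, 2}) = 3
G(9) = mex({0, 2}) = 1
G(10) = mex({0, 2, 3}) = 1
G(11) = mex({0, 3}) = 1
G(12) = mex({1, 3}) = 0
G(13) = mex({0, 1, 2, 3}) = 4
G(14) = mex({0, 1, 2}) = 3
G(15) = mex({0, 1, 2}) = 3
G(16) = mex({0, 1, 2, 4}) = 3
G(17) = mex({0, 1, 3, 4}) = 2
G(18) = mex({0, 1, 3, 4}) = 2
G(19) = mex({0, 1, 3, 5}) = 2
G(20) = mex({0, 1, 2, 3, 5}) = 4
G(21) = mex({0, 1, 2, 3, 5}) = 4
G(22) = mex({1, 2, 6}) = 0
G(23) = mex({0, 1, 2, 3, 4, 6}) = 5
G(24) = mex({0, 1, 2, 3, 4}) = 5
G(25) = mex({0, 1, 3, 4, 7}) = 2
G(26) = mex({0, 1, 3, 4, 5, 7}) = 2
G(27) = mex({0, 1, 3, 5}) = 2
G(28) = mex({0, 1, 2, 5}) = 3
G(29) = mex({0, 1, 2, 4, 5, 6}) = 3
G(30) = mex({1, 2, 4, 6}) = 0
G(31) = mex({0, 1, 2, 3, 4, 6}) = 5
G(32) = mex({1, 2, 3, 4, 7}) = 0
G(33) = mex({0, 3, 7}) = 1
G(34) = mex({0, 2, 3, 5, 7}) = 1
G(35) = mex({0, 2, 3, 5, 6}) = 1
G(36) = mex({0, 1, 2, 5, 6}) = 3
G(37) = mex({0, 1, 2, 4, 5, 6}) = 3
G(38) = mex({0, 1, 2, 4}) = 3
G(39) = mex({0, 1, 2, 3, 4, 7}) = 5
G(40) = mex({0, 1, 2, 3, 4, 5, 7}) = 6
G(41) = mex({0, 1, 2, 3, 5, 7}) = 4
G(42) = mex({0, 1, 2, 3, 5, 6, 7}) = 4
G(43) = mex({0, 2, 3, 5, 6}) = 1
G(44) = mex({1, 2, 3, 4, 5, 6}) = 0
Therefore G(44) = 0.

0
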